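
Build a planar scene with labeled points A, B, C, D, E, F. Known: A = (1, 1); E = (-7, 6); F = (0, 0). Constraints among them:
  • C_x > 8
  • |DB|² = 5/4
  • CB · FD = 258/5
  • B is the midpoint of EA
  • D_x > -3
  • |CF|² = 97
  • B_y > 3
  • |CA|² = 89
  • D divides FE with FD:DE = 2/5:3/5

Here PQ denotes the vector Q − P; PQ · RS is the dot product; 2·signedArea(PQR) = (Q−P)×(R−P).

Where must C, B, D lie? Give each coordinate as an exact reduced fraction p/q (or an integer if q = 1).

1. B_x = -3  [B is the midpoint of EA]
2. B_y = 7/2  [B is the midpoint of EA]
   → B = (-3, 7/2)
3. D_x = -14/5  [D divides FE with FD:DE = 2/5:3/5]
4. D_y = 12/5  [D divides FE with FD:DE = 2/5:3/5]
   → D = (-14/5, 12/5)
5. C_x = 9  [line 14/5·x + -12/5·y + -174/5 = 0 ∩ |CA|² = 89]
6. C_y = -4  [line 14/5·x + -12/5·y + -174/5 = 0 ∩ |CA|² = 89]
   → C = (9, -4)

B = (-3, 7/2)
C = (9, -4)
D = (-14/5, 12/5)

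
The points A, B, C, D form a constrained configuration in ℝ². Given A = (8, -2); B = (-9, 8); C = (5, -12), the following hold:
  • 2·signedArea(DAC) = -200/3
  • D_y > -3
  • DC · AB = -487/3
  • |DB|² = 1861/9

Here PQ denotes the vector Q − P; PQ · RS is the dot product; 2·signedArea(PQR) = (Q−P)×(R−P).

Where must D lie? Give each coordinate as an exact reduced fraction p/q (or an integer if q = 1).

D = (4/3, -2)

1. D_x = 4/3  [2·signedArea(DAC) = -200/3 ∩ DC · AB = -487/3]
2. D_y = -2  [2·signedArea(DAC) = -200/3 ∩ DC · AB = -487/3]
   → D = (4/3, -2)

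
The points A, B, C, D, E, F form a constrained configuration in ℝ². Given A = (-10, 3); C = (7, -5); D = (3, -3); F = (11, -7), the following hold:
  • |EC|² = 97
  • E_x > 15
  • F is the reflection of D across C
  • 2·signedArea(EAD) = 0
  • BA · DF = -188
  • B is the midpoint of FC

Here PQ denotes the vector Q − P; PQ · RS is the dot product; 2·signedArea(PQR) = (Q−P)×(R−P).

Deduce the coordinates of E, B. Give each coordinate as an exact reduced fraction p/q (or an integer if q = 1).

B = (9, -6)
E = (16, -9)

1. E_x = 16  [line 6·x + 13·y + 21 = 0 ∩ |EC|² = 97]
2. E_y = -9  [line 6·x + 13·y + 21 = 0 ∩ |EC|² = 97]
   → E = (16, -9)
3. B_x = 9  [B is the midpoint of FC]
4. B_y = -6  [B is the midpoint of FC]
   → B = (9, -6)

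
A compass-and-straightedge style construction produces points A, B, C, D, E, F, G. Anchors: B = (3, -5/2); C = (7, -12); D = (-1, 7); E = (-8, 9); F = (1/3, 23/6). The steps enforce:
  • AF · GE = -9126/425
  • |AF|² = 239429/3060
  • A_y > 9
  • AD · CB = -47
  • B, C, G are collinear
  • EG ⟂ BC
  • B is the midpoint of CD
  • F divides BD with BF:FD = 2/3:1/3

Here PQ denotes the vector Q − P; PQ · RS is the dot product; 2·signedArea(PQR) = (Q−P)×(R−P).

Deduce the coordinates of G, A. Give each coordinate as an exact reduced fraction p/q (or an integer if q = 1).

1. G_x = -1177/425  [B, C, G are collinear ∩ EG ⟂ BC]
2. G_y = 4761/425  [B, C, G are collinear ∩ EG ⟂ BC]
   → G = (-1177/425, 4761/425)
3. A_x = -2659/425  [AD · CB = -47 ∩ AF · GE = -9126/425]
4. A_y = 4137/425  [AD · CB = -47 ∩ AF · GE = -9126/425]
   → A = (-2659/425, 4137/425)

A = (-2659/425, 4137/425)
G = (-1177/425, 4761/425)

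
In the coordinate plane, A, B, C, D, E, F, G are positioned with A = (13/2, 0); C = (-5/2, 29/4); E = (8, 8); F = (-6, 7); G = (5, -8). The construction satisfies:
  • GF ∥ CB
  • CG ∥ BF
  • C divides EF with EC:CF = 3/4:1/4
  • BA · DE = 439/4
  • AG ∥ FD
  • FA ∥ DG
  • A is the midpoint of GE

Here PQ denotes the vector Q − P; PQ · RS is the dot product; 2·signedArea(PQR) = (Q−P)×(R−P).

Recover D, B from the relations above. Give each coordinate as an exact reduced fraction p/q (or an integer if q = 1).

B = (-27/2, 89/4)
D = (-15/2, -1)

1. D_x = -15/2  [FA ∥ DG ∩ AG ∥ FD]
2. D_y = -1  [FA ∥ DG ∩ AG ∥ FD]
   → D = (-15/2, -1)
3. B_x = -27/2  [CG ∥ BF ∩ GF ∥ CB]
4. B_y = 89/4  [CG ∥ BF ∩ GF ∥ CB]
   → B = (-27/2, 89/4)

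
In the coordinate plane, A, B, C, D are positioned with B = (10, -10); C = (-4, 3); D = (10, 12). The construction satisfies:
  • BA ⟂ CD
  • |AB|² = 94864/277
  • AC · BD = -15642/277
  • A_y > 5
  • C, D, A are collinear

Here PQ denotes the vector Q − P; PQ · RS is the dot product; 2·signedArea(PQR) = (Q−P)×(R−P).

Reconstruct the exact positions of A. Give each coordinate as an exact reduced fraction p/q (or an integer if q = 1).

A = (-2/277, 1542/277)

1. A_x = -2/277  [C, D, A are collinear ∩ BA ⟂ CD]
2. A_y = 1542/277  [C, D, A are collinear ∩ BA ⟂ CD]
   → A = (-2/277, 1542/277)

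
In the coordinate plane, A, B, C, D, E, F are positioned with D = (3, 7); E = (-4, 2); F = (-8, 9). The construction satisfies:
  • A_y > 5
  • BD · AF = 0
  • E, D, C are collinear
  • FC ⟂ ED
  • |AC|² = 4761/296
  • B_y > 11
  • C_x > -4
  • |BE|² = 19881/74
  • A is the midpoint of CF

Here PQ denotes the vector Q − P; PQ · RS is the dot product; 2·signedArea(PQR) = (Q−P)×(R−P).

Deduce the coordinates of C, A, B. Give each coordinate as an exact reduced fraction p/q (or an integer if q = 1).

A = (-839/148, 849/148)
B = (691/74, 853/74)
C = (-247/74, 183/74)

1. C_x = -247/74  [E, D, C are collinear ∩ FC ⟂ ED]
2. C_y = 183/74  [E, D, C are collinear ∩ FC ⟂ ED]
   → C = (-247/74, 183/74)
3. A_x = -839/148  [A is the midpoint of CF]
4. A_y = 849/148  [A is the midpoint of CF]
   → A = (-839/148, 849/148)
5. B_x = 691/74  [line 345/148·x + -483/148·y + 1173/74 = 0 ∩ |BE|² = 19881/74]
6. B_y = 853/74  [line 345/148·x + -483/148·y + 1173/74 = 0 ∩ |BE|² = 19881/74]
   → B = (691/74, 853/74)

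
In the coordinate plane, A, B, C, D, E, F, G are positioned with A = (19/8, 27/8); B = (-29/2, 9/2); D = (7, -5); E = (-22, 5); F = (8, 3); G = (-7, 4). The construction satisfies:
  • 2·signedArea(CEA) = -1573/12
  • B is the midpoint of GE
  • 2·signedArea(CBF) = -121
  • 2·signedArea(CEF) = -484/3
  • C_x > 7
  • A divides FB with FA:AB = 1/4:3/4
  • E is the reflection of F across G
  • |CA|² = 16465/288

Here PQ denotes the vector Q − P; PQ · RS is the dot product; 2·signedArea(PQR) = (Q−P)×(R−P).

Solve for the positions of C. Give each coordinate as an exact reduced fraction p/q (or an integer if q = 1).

C = (22/3, -7/3)

1. C_x = 22/3  [line 2·x + 30·y + 166/3 = 0 ∩ |CA|² = 16465/288]
2. C_y = -7/3  [line 2·x + 30·y + 166/3 = 0 ∩ |CA|² = 16465/288]
   → C = (22/3, -7/3)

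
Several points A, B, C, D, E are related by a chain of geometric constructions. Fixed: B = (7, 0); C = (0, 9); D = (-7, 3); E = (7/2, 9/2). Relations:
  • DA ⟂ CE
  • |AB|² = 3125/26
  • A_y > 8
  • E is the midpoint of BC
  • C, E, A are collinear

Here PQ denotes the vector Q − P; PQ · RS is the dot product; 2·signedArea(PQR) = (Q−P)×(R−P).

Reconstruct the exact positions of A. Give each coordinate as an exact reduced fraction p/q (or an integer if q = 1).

A = (7/26, 225/26)

1. A_x = 7/26  [C, E, A are collinear ∩ DA ⟂ CE]
2. A_y = 225/26  [C, E, A are collinear ∩ DA ⟂ CE]
   → A = (7/26, 225/26)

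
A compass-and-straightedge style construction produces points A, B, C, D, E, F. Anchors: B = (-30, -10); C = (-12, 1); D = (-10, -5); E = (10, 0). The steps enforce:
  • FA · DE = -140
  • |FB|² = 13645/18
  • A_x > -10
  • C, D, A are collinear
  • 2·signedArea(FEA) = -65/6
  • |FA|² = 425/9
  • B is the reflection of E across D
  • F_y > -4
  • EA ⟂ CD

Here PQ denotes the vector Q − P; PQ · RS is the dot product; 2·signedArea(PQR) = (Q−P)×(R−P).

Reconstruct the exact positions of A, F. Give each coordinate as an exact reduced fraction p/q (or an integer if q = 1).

A = (-19/2, -13/2)
F = (-19/6, -23/6)

1. A_x = -19/2  [C, D, A are collinear ∩ EA ⟂ CD]
2. A_y = -13/2  [C, D, A are collinear ∩ EA ⟂ CD]
   → A = (-19/2, -13/2)
3. F_x = -19/6  [2·signedArea(FEA) = -65/6 ∩ FA · DE = -140]
4. F_y = -23/6  [2·signedArea(FEA) = -65/6 ∩ FA · DE = -140]
   → F = (-19/6, -23/6)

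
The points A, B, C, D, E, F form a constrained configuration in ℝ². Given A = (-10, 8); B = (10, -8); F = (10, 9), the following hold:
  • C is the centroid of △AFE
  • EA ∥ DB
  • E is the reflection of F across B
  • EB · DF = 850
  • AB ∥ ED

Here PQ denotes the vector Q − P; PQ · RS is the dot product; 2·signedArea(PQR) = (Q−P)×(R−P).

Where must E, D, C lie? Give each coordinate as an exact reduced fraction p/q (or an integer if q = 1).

C = (10/3, -8/3)
D = (30, -41)
E = (10, -25)

1. E_x = 10  [E is the reflection of F across B]
2. E_y = -25  [E is the reflection of F across B]
   → E = (10, -25)
3. D_x = 30  [EA ∥ DB ∩ AB ∥ ED]
4. D_y = -41  [EA ∥ DB ∩ AB ∥ ED]
   → D = (30, -41)
5. C_x = 10/3  [C is the centroid of △AFE]
6. C_y = -8/3  [C is the centroid of △AFE]
   → C = (10/3, -8/3)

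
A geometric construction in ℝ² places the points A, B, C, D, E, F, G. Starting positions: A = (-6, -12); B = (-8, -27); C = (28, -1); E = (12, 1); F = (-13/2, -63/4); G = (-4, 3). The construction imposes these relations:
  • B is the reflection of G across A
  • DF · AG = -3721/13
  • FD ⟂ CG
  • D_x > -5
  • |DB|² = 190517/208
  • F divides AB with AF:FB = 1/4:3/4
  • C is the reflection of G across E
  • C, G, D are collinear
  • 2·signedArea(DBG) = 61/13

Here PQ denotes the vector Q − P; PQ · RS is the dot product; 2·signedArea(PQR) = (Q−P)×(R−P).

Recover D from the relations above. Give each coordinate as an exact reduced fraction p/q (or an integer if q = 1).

D = (-54/13, 157/52)

1. D_x = -54/13  [C, G, D are collinear ∩ FD ⟂ CG]
2. D_y = 157/52  [C, G, D are collinear ∩ FD ⟂ CG]
   → D = (-54/13, 157/52)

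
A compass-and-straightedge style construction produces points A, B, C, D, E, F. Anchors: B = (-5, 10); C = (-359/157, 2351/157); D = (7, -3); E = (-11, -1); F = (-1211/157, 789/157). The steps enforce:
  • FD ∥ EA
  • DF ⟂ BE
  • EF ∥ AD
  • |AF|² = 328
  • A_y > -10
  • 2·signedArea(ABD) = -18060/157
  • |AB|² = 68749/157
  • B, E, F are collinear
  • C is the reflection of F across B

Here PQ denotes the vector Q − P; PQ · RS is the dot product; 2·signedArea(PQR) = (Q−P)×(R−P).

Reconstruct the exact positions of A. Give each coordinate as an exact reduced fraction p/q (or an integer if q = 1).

1. A_x = 583/157  [EF ∥ AD ∩ FD ∥ EA]
2. A_y = -1417/157  [EF ∥ AD ∩ FD ∥ EA]
   → A = (583/157, -1417/157)

A = (583/157, -1417/157)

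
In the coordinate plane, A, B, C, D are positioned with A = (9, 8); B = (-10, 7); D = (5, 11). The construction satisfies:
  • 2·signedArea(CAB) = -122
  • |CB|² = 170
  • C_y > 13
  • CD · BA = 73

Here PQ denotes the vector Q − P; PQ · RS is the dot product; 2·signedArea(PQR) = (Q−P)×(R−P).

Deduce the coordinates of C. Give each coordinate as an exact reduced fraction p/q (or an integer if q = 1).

1. C_x = 1  [CD · BA = 73 ∩ 2·signedArea(CAB) = -122]
2. C_y = 14  [CD · BA = 73 ∩ 2·signedArea(CAB) = -122]
   → C = (1, 14)

C = (1, 14)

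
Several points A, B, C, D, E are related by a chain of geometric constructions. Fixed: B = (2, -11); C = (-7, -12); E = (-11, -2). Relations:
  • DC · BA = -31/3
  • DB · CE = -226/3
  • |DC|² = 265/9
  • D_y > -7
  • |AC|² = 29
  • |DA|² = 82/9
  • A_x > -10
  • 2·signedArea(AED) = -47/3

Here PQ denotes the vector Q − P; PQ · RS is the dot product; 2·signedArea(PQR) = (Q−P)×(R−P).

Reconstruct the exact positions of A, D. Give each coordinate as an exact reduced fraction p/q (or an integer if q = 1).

A = (-9, -7)
D = (-6, -20/3)

1. D_x = -6  [line 4·x + -10·y + -128/3 = 0 ∩ |DC|² = 265/9]
2. D_y = -20/3  [line 4·x + -10·y + -128/3 = 0 ∩ |DC|² = 265/9]
   → D = (-6, -20/3)
3. A_x = -9  [2·signedArea(AED) = -47/3 ∩ DC · BA = -31/3]
4. A_y = -7  [2·signedArea(AED) = -47/3 ∩ DC · BA = -31/3]
   → A = (-9, -7)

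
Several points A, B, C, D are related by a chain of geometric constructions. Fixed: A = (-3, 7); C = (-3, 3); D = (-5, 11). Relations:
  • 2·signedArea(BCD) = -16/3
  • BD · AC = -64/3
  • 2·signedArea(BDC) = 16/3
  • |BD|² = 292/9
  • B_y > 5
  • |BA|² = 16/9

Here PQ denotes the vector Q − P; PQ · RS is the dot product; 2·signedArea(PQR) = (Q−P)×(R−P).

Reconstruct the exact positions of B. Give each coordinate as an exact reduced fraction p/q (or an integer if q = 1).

1. B_x = -3  [BD · AC = -64/3 ∩ 2·signedArea(BDC) = 16/3]
2. B_y = 17/3  [BD · AC = -64/3 ∩ 2·signedArea(BDC) = 16/3]
   → B = (-3, 17/3)

B = (-3, 17/3)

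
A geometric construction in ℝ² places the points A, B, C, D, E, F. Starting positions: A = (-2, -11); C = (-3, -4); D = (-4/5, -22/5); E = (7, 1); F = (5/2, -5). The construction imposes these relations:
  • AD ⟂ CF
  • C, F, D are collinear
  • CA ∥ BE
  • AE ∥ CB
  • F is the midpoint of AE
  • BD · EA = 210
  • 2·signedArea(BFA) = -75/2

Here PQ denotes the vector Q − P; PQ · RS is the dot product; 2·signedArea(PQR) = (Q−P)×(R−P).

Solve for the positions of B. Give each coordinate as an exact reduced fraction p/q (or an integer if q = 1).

1. B_x = 6  [CA ∥ BE ∩ AE ∥ CB]
2. B_y = 8  [CA ∥ BE ∩ AE ∥ CB]
   → B = (6, 8)

B = (6, 8)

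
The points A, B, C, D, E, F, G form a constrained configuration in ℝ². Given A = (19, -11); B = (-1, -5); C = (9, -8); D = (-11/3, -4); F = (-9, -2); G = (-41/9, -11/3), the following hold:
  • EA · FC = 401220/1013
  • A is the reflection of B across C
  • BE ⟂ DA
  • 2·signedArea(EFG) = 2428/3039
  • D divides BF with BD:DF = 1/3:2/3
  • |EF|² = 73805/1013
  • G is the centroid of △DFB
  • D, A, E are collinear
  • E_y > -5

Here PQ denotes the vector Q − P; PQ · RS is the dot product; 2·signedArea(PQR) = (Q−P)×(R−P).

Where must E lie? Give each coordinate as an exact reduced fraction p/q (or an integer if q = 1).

E = (-4813/5065, -24509/5065)

1. E_x = -4813/5065  [D, A, E are collinear ∩ BE ⟂ DA]
2. E_y = -24509/5065  [D, A, E are collinear ∩ BE ⟂ DA]
   → E = (-4813/5065, -24509/5065)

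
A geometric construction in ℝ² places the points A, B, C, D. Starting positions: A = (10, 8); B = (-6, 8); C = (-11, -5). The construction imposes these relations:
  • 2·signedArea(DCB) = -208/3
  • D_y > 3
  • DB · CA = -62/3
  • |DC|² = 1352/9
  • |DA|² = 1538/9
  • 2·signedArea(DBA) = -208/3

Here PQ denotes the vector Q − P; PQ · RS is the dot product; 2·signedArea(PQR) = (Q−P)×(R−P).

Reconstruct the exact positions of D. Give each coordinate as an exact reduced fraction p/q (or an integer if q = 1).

1. D_x = -7/3  [2·signedArea(DBA) = -208/3 ∩ 2·signedArea(DCB) = -208/3]
2. D_y = 11/3  [2·signedArea(DBA) = -208/3 ∩ 2·signedArea(DCB) = -208/3]
   → D = (-7/3, 11/3)

D = (-7/3, 11/3)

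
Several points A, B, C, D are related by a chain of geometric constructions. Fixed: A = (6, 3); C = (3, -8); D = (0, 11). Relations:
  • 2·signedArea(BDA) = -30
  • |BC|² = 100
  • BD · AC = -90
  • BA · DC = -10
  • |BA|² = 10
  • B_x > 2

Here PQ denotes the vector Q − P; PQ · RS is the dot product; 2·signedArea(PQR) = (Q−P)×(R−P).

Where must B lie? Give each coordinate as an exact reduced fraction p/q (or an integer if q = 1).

1. B_x = 3  [BA · DC = -10 ∩ 2·signedArea(BDA) = -30]
2. B_y = 2  [BA · DC = -10 ∩ 2·signedArea(BDA) = -30]
   → B = (3, 2)

B = (3, 2)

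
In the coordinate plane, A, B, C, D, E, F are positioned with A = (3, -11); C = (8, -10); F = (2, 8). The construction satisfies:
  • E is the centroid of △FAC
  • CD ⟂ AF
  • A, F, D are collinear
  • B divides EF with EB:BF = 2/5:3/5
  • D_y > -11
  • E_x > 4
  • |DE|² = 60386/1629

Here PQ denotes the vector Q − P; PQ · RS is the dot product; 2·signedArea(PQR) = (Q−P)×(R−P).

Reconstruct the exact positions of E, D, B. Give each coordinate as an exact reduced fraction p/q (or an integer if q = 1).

B = (17/5, 3/5)
D = (536/181, -1858/181)
E = (13/3, -13/3)

1. E_x = 13/3  [E is the centroid of △FAC]
2. E_y = -13/3  [E is the centroid of △FAC]
   → E = (13/3, -13/3)
3. D_x = 536/181  [A, F, D are collinear ∩ CD ⟂ AF]
4. D_y = -1858/181  [A, F, D are collinear ∩ CD ⟂ AF]
   → D = (536/181, -1858/181)
5. B_x = 17/5  [B divides EF with EB:BF = 2/5:3/5]
6. B_y = 3/5  [B divides EF with EB:BF = 2/5:3/5]
   → B = (17/5, 3/5)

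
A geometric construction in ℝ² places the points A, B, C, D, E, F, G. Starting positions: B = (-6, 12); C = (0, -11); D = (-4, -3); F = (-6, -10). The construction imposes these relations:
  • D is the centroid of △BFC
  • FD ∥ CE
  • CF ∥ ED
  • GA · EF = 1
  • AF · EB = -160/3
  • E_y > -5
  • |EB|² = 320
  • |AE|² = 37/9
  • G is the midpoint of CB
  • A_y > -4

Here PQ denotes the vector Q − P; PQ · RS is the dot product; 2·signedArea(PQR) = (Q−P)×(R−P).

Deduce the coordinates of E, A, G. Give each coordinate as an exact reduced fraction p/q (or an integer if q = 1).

1. E_x = 2  [CF ∥ ED ∩ FD ∥ CE]
2. E_y = -4  [CF ∥ ED ∩ FD ∥ CE]
   → E = (2, -4)
3. G_x = -3  [G is the midpoint of CB]
4. G_y = 1/2  [G is the midpoint of CB]
   → G = (-3, 1/2)
5. A_x = 0  [AF · EB = -160/3 ∩ GA · EF = 1]
6. A_y = -11/3  [AF · EB = -160/3 ∩ GA · EF = 1]
   → A = (0, -11/3)

A = (0, -11/3)
E = (2, -4)
G = (-3, 1/2)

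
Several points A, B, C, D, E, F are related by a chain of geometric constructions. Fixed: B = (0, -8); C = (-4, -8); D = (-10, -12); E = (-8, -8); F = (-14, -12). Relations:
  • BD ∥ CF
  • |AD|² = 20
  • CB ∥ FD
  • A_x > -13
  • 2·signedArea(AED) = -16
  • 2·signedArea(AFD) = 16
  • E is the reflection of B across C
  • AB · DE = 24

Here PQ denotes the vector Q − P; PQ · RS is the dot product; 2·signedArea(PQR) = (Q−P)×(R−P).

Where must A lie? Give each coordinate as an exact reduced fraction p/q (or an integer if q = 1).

A = (-12, -8)

1. A_x = -12  [2·signedArea(AFD) = 16 ∩ 2·signedArea(AED) = -16]
2. A_y = -8  [2·signedArea(AFD) = 16 ∩ 2·signedArea(AED) = -16]
   → A = (-12, -8)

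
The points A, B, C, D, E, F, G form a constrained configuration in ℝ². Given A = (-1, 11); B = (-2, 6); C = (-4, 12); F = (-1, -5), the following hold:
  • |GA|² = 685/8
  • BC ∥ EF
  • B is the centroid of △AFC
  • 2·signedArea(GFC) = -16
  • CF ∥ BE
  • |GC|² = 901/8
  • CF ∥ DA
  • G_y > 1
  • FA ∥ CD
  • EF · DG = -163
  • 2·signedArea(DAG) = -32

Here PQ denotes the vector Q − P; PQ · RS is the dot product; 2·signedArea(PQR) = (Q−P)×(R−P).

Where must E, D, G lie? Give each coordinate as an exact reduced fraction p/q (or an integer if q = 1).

D = (-4, 28)
E = (1, -11)
G = (-5/4, 7/4)

1. E_x = 1  [BC ∥ EF ∩ CF ∥ BE]
2. E_y = -11  [BC ∥ EF ∩ CF ∥ BE]
   → E = (1, -11)
3. D_x = -4  [CF ∥ DA ∩ FA ∥ CD]
4. D_y = 28  [CF ∥ DA ∩ FA ∥ CD]
   → D = (-4, 28)
5. G_x = -5/4  [2·signedArea(GFC) = -16 ∩ EF · DG = -163]
6. G_y = 7/4  [2·signedArea(GFC) = -16 ∩ EF · DG = -163]
   → G = (-5/4, 7/4)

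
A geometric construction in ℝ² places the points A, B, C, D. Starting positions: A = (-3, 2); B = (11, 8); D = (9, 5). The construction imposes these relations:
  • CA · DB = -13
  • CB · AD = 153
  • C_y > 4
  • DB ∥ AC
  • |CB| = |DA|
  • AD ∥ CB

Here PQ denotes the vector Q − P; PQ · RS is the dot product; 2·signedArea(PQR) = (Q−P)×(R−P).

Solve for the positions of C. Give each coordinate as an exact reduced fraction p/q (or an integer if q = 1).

1. C_x = -1  [AD ∥ CB ∩ DB ∥ AC]
2. C_y = 5  [AD ∥ CB ∩ DB ∥ AC]
   → C = (-1, 5)

C = (-1, 5)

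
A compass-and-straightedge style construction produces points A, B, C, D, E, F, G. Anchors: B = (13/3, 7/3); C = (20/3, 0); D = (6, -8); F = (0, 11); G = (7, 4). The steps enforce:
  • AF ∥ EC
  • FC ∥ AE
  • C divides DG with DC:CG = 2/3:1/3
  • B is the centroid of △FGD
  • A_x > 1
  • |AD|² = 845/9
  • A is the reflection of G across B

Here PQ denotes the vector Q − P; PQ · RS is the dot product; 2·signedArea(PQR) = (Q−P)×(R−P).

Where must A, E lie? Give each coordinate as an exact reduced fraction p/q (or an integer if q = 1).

A = (5/3, 2/3)
E = (25/3, -31/3)

1. A_x = 5/3  [A is the reflection of G across B]
2. A_y = 2/3  [A is the reflection of G across B]
   → A = (5/3, 2/3)
3. E_x = 25/3  [AF ∥ EC ∩ FC ∥ AE]
4. E_y = -31/3  [AF ∥ EC ∩ FC ∥ AE]
   → E = (25/3, -31/3)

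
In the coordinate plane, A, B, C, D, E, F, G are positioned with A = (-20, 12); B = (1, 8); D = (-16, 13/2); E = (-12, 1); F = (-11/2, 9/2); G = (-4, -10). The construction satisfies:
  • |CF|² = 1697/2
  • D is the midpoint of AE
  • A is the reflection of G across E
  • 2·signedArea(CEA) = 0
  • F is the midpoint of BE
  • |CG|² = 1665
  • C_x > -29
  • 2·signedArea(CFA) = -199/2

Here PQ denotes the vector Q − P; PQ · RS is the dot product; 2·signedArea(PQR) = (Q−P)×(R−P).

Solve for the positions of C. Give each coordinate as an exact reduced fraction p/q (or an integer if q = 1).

C = (-28, 23)

1. C_x = -28  [2·signedArea(CEA) = 0 ∩ 2·signedArea(CFA) = -199/2]
2. C_y = 23  [2·signedArea(CEA) = 0 ∩ 2·signedArea(CFA) = -199/2]
   → C = (-28, 23)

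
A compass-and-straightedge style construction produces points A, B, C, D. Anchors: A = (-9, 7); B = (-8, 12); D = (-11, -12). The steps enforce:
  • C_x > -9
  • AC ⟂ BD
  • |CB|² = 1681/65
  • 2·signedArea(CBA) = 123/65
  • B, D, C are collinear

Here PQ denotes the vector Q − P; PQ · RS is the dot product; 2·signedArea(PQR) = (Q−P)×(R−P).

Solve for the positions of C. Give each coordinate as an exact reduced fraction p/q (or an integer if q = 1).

C = (-561/65, 452/65)

1. C_x = -561/65  [B, D, C are collinear ∩ AC ⟂ BD]
2. C_y = 452/65  [B, D, C are collinear ∩ AC ⟂ BD]
   → C = (-561/65, 452/65)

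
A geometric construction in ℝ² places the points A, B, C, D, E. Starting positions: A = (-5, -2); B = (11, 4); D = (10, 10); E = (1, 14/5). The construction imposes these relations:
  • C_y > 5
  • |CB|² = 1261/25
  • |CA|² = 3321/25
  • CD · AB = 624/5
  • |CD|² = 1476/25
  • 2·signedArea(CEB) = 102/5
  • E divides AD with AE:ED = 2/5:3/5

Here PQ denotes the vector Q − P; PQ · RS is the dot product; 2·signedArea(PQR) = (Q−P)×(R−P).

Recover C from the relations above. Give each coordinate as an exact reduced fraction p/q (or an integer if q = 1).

1. C_x = 4  [CD · AB = 624/5 ∩ 2·signedArea(CEB) = 102/5]
2. C_y = 26/5  [CD · AB = 624/5 ∩ 2·signedArea(CEB) = 102/5]
   → C = (4, 26/5)

C = (4, 26/5)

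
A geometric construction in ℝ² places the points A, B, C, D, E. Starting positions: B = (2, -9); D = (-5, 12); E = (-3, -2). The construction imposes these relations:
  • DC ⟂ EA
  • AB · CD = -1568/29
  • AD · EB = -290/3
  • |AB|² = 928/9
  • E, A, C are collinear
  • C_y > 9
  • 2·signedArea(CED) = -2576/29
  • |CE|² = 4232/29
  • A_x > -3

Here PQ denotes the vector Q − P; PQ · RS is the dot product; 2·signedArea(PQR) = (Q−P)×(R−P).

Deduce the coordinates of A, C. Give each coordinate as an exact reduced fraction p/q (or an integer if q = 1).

1. A_x = -2  [line -5·x + 7·y + -37/3 = 0 ∩ |AB|² = 928/9]
2. A_y = 1/3  [line -5·x + 7·y + -37/3 = 0 ∩ |AB|² = 928/9]
   → A = (-2, 1/3)
3. C_x = 51/29  [AB · CD = -1568/29 ∩ E, A, C are collinear]
4. C_y = 264/29  [AB · CD = -1568/29 ∩ E, A, C are collinear]
   → C = (51/29, 264/29)

A = (-2, 1/3)
C = (51/29, 264/29)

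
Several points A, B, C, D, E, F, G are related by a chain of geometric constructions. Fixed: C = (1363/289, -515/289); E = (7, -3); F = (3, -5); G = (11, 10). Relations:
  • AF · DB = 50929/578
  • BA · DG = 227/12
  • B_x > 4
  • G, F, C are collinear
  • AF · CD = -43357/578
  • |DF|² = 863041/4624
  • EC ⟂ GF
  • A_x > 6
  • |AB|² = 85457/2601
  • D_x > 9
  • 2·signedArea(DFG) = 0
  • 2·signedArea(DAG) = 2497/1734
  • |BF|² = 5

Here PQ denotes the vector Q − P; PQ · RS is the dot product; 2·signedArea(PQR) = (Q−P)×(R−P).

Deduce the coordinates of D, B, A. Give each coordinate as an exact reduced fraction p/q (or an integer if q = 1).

1. D_x = 2725/289  [line -15·x + 8·y + 85 = 0 ∩ |DF|² = 863041/4624]
2. D_y = 8155/1156  [line -15·x + 8·y + 85 = 0 ∩ |DF|² = 863041/4624]
   → D = (2725/289, 8155/1156)
3. A_x = 5987/867  [AF · CD = -43357/578 ∩ 2·signedArea(DAG) = 2497/1734]
4. A_y = 1219/867  [AF · CD = -43357/578 ∩ 2·signedArea(DAG) = 2497/1734]
   → A = (5987/867, 1219/867)
5. B_x = 5  [BA · DG = 227/12 ∩ AF · DB = 50929/578]
6. B_y = -4  [BA · DG = 227/12 ∩ AF · DB = 50929/578]
   → B = (5, -4)

A = (5987/867, 1219/867)
B = (5, -4)
D = (2725/289, 8155/1156)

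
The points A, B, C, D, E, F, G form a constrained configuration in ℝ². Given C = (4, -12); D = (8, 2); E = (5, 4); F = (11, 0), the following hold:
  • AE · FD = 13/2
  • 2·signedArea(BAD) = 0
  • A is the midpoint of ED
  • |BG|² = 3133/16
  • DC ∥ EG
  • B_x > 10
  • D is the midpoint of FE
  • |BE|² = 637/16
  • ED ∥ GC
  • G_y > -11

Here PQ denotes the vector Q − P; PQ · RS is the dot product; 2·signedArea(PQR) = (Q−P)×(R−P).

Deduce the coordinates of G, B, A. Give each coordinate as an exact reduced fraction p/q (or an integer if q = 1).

A = (13/2, 3)
B = (41/4, 1/2)
G = (1, -10)

1. G_x = 1  [ED ∥ GC ∩ DC ∥ EG]
2. G_y = -10  [ED ∥ GC ∩ DC ∥ EG]
   → G = (1, -10)
3. A_x = 13/2  [A is the midpoint of ED]
4. A_y = 3  [A is the midpoint of ED]
   → A = (13/2, 3)
5. B_x = 41/4  [line 1·x + 3/2·y + -11 = 0 ∩ |BG|² = 3133/16]
6. B_y = 1/2  [line 1·x + 3/2·y + -11 = 0 ∩ |BG|² = 3133/16]
   → B = (41/4, 1/2)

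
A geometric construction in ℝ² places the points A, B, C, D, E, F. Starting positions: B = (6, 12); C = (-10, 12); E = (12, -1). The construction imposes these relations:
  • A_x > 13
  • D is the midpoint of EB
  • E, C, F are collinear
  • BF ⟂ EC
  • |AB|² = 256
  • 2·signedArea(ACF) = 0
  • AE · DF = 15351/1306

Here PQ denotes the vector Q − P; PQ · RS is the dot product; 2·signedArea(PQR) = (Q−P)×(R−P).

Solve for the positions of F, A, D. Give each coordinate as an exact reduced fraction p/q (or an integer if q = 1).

A = (8958/653, -1316/653)
D = (9, 11/2)
F = (1214/653, 3260/653)

1. F_x = 1214/653  [E, C, F are collinear ∩ BF ⟂ EC]
2. F_y = 3260/653  [E, C, F are collinear ∩ BF ⟂ EC]
   → F = (1214/653, 3260/653)
3. A_x = 8958/653  [line 4576/653·x + 7744/653·y + -47168/653 = 0 ∩ |AB|² = 256]
4. A_y = -1316/653  [line 4576/653·x + 7744/653·y + -47168/653 = 0 ∩ |AB|² = 256]
   → A = (8958/653, -1316/653)
5. D_x = 9  [D is the midpoint of EB]
6. D_y = 11/2  [D is the midpoint of EB]
   → D = (9, 11/2)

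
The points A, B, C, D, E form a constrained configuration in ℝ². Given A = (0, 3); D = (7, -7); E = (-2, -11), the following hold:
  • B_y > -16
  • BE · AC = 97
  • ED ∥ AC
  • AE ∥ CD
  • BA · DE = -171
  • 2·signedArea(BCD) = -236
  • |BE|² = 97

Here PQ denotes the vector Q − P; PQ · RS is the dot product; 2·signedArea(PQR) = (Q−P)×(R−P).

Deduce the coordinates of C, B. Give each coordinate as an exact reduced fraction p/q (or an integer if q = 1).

1. C_x = 9  [AE ∥ CD ∩ ED ∥ AC]
2. C_y = 7  [AE ∥ CD ∩ ED ∥ AC]
   → C = (9, 7)
3. B_x = -11  [BE · AC = 97 ∩ 2·signedArea(BCD) = -236]
4. B_y = -15  [BE · AC = 97 ∩ 2·signedArea(BCD) = -236]
   → B = (-11, -15)

B = (-11, -15)
C = (9, 7)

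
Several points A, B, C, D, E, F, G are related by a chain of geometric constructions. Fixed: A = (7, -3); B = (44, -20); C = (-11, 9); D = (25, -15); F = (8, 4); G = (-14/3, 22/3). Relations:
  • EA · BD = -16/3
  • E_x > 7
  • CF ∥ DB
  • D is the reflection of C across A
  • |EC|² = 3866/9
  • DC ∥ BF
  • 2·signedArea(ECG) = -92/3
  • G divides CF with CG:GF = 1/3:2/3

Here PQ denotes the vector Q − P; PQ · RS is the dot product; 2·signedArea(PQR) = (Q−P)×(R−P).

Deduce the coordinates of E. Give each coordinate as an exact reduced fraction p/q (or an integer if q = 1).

E = (22/3, -2/3)

1. E_x = 22/3  [2·signedArea(ECG) = -92/3 ∩ EA · BD = -16/3]
2. E_y = -2/3  [2·signedArea(ECG) = -92/3 ∩ EA · BD = -16/3]
   → E = (22/3, -2/3)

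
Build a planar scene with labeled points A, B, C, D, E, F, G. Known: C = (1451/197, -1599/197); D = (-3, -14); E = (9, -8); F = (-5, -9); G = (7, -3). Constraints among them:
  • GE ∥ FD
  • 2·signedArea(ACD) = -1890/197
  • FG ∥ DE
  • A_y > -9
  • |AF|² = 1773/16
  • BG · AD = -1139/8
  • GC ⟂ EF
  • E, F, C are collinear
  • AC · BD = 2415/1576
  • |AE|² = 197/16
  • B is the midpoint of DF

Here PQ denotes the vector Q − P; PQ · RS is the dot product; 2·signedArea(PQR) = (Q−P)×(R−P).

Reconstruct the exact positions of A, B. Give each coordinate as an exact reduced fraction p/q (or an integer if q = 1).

1. A_x = 11/2  [line 1159/197·x + -2042/197·y + -23221/197 = 0 ∩ |AF|² = 1773/16]
2. A_y = -33/4  [line 1159/197·x + -2042/197·y + -23221/197 = 0 ∩ |AF|² = 1773/16]
   → A = (11/2, -33/4)
3. B_x = -4  [B is the midpoint of DF]
4. B_y = -23/2  [B is the midpoint of DF]
   → B = (-4, -23/2)

A = (11/2, -33/4)
B = (-4, -23/2)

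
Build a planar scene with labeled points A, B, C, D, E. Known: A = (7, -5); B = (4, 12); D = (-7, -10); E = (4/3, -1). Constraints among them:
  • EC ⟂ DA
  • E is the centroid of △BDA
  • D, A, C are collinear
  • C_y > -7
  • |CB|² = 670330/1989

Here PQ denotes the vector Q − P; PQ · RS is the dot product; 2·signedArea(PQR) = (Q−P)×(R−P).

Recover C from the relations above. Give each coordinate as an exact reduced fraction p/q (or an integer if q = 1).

C = (2149/663, -4205/663)

1. C_x = 2149/663  [D, A, C are collinear ∩ EC ⟂ DA]
2. C_y = -4205/663  [D, A, C are collinear ∩ EC ⟂ DA]
   → C = (2149/663, -4205/663)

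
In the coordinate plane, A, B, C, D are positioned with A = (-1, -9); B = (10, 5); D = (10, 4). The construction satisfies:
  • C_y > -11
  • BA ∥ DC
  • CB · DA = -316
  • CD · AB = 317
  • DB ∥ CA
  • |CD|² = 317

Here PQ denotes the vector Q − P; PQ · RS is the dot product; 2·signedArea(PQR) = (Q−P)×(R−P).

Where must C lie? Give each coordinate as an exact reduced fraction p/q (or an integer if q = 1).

1. C_x = -1  [DB ∥ CA ∩ BA ∥ DC]
2. C_y = -10  [DB ∥ CA ∩ BA ∥ DC]
   → C = (-1, -10)

C = (-1, -10)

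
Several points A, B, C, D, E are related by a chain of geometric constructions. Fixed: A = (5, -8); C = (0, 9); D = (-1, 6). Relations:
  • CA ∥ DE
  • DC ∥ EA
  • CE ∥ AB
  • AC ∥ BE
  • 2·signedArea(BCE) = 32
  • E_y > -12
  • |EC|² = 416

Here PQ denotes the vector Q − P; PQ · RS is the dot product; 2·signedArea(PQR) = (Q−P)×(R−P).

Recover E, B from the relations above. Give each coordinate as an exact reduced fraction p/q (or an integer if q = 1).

1. E_x = 4  [DC ∥ EA ∩ CA ∥ DE]
2. E_y = -11  [DC ∥ EA ∩ CA ∥ DE]
   → E = (4, -11)
3. B_x = 9  [AC ∥ BE ∩ CE ∥ AB]
4. B_y = -28  [AC ∥ BE ∩ CE ∥ AB]
   → B = (9, -28)

B = (9, -28)
E = (4, -11)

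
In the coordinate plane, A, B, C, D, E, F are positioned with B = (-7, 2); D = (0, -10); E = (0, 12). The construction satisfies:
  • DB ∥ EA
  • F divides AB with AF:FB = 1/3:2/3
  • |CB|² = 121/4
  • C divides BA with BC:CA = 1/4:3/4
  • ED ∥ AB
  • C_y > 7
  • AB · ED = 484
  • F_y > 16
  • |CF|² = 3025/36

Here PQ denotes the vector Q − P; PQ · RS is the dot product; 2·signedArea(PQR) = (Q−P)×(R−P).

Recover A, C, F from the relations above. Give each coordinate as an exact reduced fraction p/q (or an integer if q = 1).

1. A_x = -7  [ED ∥ AB ∩ DB ∥ EA]
2. A_y = 24  [ED ∥ AB ∩ DB ∥ EA]
   → A = (-7, 24)
3. C_x = -7  [C divides BA with BC:CA = 1/4:3/4]
4. C_y = 15/2  [C divides BA with BC:CA = 1/4:3/4]
   → C = (-7, 15/2)
5. F_x = -7  [F divides AB with AF:FB = 1/3:2/3]
6. F_y = 50/3  [F divides AB with AF:FB = 1/3:2/3]
   → F = (-7, 50/3)

A = (-7, 24)
C = (-7, 15/2)
F = (-7, 50/3)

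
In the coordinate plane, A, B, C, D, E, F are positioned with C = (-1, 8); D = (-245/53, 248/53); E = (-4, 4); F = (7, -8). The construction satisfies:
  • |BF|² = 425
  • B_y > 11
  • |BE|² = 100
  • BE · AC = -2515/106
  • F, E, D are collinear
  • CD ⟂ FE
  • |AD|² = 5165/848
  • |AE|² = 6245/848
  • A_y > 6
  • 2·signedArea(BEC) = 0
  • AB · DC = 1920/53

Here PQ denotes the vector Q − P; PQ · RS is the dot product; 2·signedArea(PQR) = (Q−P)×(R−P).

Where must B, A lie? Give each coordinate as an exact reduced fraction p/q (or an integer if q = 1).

A = (-629/212, 345/53)
B = (2, 12)

1. B_x = 2  [line -4·x + 3·y + -28 = 0 ∩ |BE|² = 100]
2. B_y = 12  [line -4·x + 3·y + -28 = 0 ∩ |BE|² = 100]
   → B = (2, 12)
3. A_x = -629/212  [AB · DC = 1920/53 ∩ BE · AC = -2515/106]
4. A_y = 345/53  [AB · DC = 1920/53 ∩ BE · AC = -2515/106]
   → A = (-629/212, 345/53)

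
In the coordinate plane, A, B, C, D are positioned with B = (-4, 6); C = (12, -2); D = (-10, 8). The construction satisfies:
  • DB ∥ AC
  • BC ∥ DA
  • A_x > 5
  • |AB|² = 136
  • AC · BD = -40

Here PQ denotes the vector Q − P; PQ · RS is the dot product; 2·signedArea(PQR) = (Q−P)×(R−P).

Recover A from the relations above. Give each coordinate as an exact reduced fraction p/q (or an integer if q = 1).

A = (6, 0)

1. A_x = 6  [DB ∥ AC ∩ BC ∥ DA]
2. A_y = 0  [DB ∥ AC ∩ BC ∥ DA]
   → A = (6, 0)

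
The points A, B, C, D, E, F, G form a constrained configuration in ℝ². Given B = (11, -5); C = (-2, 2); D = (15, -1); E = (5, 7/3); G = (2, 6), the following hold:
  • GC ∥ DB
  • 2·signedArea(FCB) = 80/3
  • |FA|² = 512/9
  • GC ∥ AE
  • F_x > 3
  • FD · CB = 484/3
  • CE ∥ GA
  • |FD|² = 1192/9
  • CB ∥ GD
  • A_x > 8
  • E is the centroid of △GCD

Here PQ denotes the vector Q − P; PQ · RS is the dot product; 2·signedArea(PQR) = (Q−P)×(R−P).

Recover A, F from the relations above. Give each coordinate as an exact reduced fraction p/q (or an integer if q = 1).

1. A_x = 9  [GC ∥ AE ∩ CE ∥ GA]
2. A_y = 19/3  [GC ∥ AE ∩ CE ∥ GA]
   → A = (9, 19/3)
3. F_x = 11/3  [FD · CB = 484/3 ∩ 2·signedArea(FCB) = 80/3]
4. F_y = 1  [FD · CB = 484/3 ∩ 2·signedArea(FCB) = 80/3]
   → F = (11/3, 1)

A = (9, 19/3)
F = (11/3, 1)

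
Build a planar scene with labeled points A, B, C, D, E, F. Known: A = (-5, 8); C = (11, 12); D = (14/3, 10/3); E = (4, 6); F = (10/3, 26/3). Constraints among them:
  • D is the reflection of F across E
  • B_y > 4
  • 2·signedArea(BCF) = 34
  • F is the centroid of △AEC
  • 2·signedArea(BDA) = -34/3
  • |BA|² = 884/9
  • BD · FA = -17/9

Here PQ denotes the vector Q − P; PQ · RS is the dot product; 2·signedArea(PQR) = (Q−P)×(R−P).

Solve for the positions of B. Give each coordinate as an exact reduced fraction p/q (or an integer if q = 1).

1. B_x = 13/3  [2·signedArea(BDA) = -34/3 ∩ BD · FA = -17/9]
2. B_y = 14/3  [2·signedArea(BDA) = -34/3 ∩ BD · FA = -17/9]
   → B = (13/3, 14/3)

B = (13/3, 14/3)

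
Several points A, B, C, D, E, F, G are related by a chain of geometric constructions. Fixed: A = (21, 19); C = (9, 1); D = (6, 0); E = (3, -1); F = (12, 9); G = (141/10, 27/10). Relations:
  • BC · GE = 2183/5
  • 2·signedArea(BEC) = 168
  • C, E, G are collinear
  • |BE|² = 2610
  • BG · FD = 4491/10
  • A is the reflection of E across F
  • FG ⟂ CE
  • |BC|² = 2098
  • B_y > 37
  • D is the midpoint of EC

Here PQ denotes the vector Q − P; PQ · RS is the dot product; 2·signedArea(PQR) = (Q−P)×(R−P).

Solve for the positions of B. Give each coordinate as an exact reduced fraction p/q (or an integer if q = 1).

B = (36, 38)

1. B_x = 36  [BC · GE = 2183/5 ∩ BG · FD = 4491/10]
2. B_y = 38  [BC · GE = 2183/5 ∩ BG · FD = 4491/10]
   → B = (36, 38)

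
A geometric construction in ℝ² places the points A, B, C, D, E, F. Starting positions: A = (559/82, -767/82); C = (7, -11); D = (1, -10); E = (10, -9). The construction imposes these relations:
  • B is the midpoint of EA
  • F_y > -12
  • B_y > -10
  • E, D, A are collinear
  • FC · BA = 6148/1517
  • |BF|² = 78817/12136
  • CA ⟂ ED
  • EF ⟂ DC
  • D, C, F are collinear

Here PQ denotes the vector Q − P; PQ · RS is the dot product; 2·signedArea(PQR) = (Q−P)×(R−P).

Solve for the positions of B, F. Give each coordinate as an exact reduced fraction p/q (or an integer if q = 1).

1. B_x = 1379/164  [B is the midpoint of EA]
2. B_y = -1505/164  [B is the midpoint of EA]
   → B = (1379/164, -1505/164)
3. F_x = 355/37  [D, C, F are collinear ∩ EF ⟂ DC]
4. F_y = -423/37  [D, C, F are collinear ∩ EF ⟂ DC]
   → F = (355/37, -423/37)

B = (1379/164, -1505/164)
F = (355/37, -423/37)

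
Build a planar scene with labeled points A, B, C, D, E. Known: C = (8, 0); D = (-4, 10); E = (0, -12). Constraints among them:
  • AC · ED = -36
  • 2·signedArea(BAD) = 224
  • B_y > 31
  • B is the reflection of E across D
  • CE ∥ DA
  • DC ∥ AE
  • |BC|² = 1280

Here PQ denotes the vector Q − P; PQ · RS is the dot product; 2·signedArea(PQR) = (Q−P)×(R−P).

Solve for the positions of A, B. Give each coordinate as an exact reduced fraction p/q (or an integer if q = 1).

A = (-12, -2)
B = (-8, 32)

1. A_x = -12  [DC ∥ AE ∩ CE ∥ DA]
2. A_y = -2  [DC ∥ AE ∩ CE ∥ DA]
   → A = (-12, -2)
3. B_x = -8  [B is the reflection of E across D]
4. B_y = 32  [B is the reflection of E across D]
   → B = (-8, 32)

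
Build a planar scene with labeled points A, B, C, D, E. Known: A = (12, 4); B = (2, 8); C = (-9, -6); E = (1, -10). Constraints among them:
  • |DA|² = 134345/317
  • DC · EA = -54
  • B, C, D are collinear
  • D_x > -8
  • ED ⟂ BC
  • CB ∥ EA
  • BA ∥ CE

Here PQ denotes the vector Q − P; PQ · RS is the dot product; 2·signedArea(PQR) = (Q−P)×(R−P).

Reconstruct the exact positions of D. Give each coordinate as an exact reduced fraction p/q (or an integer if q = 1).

D = (-2259/317, -1146/317)

1. D_x = -2259/317  [B, C, D are collinear ∩ ED ⟂ BC]
2. D_y = -1146/317  [B, C, D are collinear ∩ ED ⟂ BC]
   → D = (-2259/317, -1146/317)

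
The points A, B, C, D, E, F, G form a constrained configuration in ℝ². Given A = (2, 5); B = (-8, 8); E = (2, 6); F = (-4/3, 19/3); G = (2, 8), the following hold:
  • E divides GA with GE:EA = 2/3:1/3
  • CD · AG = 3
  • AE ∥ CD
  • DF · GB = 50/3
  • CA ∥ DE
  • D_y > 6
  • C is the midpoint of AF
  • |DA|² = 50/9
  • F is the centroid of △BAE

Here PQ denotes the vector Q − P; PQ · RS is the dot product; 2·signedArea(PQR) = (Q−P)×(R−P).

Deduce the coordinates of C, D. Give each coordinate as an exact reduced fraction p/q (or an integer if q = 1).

1. C_x = 1/3  [C is the midpoint of AF]
2. C_y = 17/3  [C is the midpoint of AF]
   → C = (1/3, 17/3)
3. D_x = 1/3  [CA ∥ DE ∩ AE ∥ CD]
4. D_y = 20/3  [CA ∥ DE ∩ AE ∥ CD]
   → D = (1/3, 20/3)

C = (1/3, 17/3)
D = (1/3, 20/3)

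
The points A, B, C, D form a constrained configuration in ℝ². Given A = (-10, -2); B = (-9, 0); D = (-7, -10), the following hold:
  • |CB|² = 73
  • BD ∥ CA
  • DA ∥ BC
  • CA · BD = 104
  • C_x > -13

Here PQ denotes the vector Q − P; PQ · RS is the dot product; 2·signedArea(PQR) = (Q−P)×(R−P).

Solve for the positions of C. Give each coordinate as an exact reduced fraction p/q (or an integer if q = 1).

1. C_x = -12  [BD ∥ CA ∩ DA ∥ BC]
2. C_y = 8  [BD ∥ CA ∩ DA ∥ BC]
   → C = (-12, 8)

C = (-12, 8)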